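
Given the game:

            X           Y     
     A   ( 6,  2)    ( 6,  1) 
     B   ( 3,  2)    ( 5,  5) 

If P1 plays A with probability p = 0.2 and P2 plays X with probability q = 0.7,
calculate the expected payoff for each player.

E[P1] = 4.08, E[P2] = 2.66

Work:
E[P1] = p·q·π₁(A,X) + p·(1-q)·π₁(A,Y) + (1-p)·q·π₁(B,X) + (1-p)·(1-q)·π₁(B,Y)
= 0.2·0.7·6 + 0.2·0.3·6 + 0.8·0.7·3 + 0.8·0.3·5
= 4.08

E[P2] = 2.66 (similar calculation)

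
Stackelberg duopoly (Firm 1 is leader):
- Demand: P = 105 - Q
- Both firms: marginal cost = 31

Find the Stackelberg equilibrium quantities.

q₁* (leader) = 37.0, q₂* (follower) = 18.5

Work:
Follower's reaction: q₂ = (a - c - q₁)/2
Leader substitutes: π₁ = q₁·(a - q₁ - (a-c-q₁)/2 - c)
FOC: q₁* = (105 - 31)/2 = 37.00
Then: q₂* = (105 - 31 - 37.0)/2 = 18.50
Leader has first-mover advantage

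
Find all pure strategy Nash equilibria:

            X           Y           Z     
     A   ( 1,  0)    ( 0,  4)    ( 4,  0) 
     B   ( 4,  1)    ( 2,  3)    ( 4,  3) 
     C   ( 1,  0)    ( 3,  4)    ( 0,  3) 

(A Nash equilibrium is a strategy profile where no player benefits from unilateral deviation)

Nash equilibrium: (B, Z), (C, Y)

Work:
Best responses:
  P1 vs X: payoffs [1, 4, 1] → best response B (payoff 4)
  P1 vs Y: payoffs [0, 2, 3] → best response C (payoff 3)
  P1 vs Z: payoffs [4, 4, 0] → best response A/B (payoff 4)
  P2 vs A: payoffs [0, 4, 0] → best response Y (payoff 4)
  P2 vs B: payoffs [1, 3, 3] → best response Y/Z (payoff 3)
  P2 vs C: payoffs [0, 4, 3] → best response Y (payoff 4)
Mutual best responses: (B,Z), (C,Y) → Nash equilibria.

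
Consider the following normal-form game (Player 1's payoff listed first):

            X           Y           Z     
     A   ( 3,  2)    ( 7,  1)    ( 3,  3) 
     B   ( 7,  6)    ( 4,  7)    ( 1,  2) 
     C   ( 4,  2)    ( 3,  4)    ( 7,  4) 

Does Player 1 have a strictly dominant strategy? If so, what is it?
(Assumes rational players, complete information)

No strictly dominant strategy exists for Player 1

Work:
A strategy strictly dominates another if it gives a strictly higher payoff against every opponent action. Compare each pair of P1's strategies column-by-column:
  A vs B: [3 vs 7, 7 vs 4, 3 vs 1] → A does not strictly dominate B (column X: 3 ≤ 7)
  A vs C: [3 vs 4, 7 vs 3, 3 vs 7] → A does not strictly dominate C (column X: 3 ≤ 4)
  B vs A: [7 vs 3, 4 vs 7, 1 vs 3] → B does not strictly dominate A (column Y: 4 ≤ 7)
  B vs C: [7 vs 4, 4 vs 3, 1 vs 7] → B does not strictly dominate C (column Z: 1 ≤ 7)
  C vs A: [4 vs 3, 3 vs 7, 7 vs 3] → C does not strictly dominate A (column Y: 3 ≤ 7)
  C vs B: [4 vs 7, 3 vs 4, 7 vs 1] → C does not strictly dominate B (column X: 4 ≤ 7)
No single strategy strictly dominates all others → no strictly dominant strategy.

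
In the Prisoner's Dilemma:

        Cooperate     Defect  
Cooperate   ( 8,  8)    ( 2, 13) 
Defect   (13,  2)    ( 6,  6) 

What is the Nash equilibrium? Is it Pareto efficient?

(Defect, Defect) is NE; not Pareto efficient

Work:
Defect dominates Cooperate for both players:
If P2 cooperates: Defect (13) > Cooperate (8)
If P2 defects: Defect (6) > Cooperate (2)
NE: (Defect, Defect) with payoff (6, 6)
But (Cooperate, Cooperate) = (8, 8) Pareto dominates (6, 6)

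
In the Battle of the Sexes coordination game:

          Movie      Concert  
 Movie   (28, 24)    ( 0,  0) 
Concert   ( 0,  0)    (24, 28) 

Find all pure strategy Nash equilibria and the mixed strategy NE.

Pure NE: (Movie, Movie) and (Concert, Concert); Mixed NE: p = 0.5385, q = 0.4615

Work:
Check pure NE:
(Movie, Movie): (28, 24) - no unilateral deviation beneficial
(Concert, Concert): (24, 28) - no unilateral deviation beneficial
Mixed NE: P1 plays Movie with p = 0.5385, P2 plays Movie with q = 0.4615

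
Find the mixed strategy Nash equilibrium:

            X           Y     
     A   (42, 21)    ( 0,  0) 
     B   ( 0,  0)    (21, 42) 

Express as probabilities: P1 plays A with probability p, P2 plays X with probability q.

p = 0.6667, q = 0.3333

Work:
Find probabilities that make opponent indifferent:
P2 chooses q to make P1 indifferent between A and B
P1 chooses p to make P2 indifferent between X and Y
Mixed NE: P1 plays (A: 0.6667, B: 0.3333), P2 plays (X: 0.3333, Y: 0.6667)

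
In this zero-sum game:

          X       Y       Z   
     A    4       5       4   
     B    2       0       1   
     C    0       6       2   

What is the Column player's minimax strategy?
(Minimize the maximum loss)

Column should play X or Z (all achieve the minimum), value = 4

Work:
Column player minimizes Row's maximum payoff:
Column X: max payoff to Row = 4
Column Y: max payoff to Row = 6
Column Z: max payoff to Row = 4
Minimum is 4, achieved by columns X, Z (tied).
Each of X or Z is a minimax strategy.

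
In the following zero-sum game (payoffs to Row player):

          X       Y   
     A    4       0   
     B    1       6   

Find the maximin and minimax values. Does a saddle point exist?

Maximin = 1, Minimax = 4, Saddle: False

Work:
Row minimums: [0, 1] → maximin = 1
Column maximums: [4, 6] → minimax = 4
No saddle point (maximin ≠ minimax). Mixed strategy needed.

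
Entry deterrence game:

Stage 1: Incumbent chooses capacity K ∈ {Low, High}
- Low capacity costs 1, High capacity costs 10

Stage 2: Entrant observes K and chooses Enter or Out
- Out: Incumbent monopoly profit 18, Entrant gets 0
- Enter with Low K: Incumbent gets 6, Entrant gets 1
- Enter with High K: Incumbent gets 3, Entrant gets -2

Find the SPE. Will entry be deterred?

SPE: (High, Enter|Low, Out|High); Entry deterred. Incumbent net profit = 8

Work:
After Low K: Entrant enters (1 > 0)
After High K: Entrant stays out (-2 < 0)
Incumbent: Low → 6−1=5, High → 18−10=8
Incumbent chooses High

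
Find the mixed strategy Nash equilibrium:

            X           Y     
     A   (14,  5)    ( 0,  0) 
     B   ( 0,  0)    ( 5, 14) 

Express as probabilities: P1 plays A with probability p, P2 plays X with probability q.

p = 0.7368, q = 0.2632

Work:
Find probabilities that make opponent indifferent:
P2 chooses q to make P1 indifferent between A and B
P1 chooses p to make P2 indifferent between X and Y
Mixed NE: P1 plays (A: 0.7368, B: 0.2632), P2 plays (X: 0.2632, Y: 0.7368)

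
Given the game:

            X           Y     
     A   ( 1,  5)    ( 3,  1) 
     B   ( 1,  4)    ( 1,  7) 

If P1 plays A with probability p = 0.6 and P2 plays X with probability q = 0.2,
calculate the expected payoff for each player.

E[P1] = 1.96, E[P2] = 3.64

Work:
E[P1] = p·q·π₁(A,X) + p·(1-q)·π₁(A,Y) + (1-p)·q·π₁(B,X) + (1-p)·(1-q)·π₁(B,Y)
= 0.6·0.2·1 + 0.6·0.8·3 + 0.4·0.2·1 + 0.4·0.8·1
= 1.96

E[P2] = 3.64 (similar calculation)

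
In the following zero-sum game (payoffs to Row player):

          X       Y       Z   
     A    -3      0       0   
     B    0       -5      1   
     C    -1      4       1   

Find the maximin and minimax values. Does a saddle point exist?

Maximin = -1, Minimax = 0, Saddle: False

Work:
Row minimums: [-3, -5, -1] → maximin = -1
Column maximums: [0, 4, 1] → minimax = 0
No saddle point (maximin ≠ minimax). Mixed strategy needed.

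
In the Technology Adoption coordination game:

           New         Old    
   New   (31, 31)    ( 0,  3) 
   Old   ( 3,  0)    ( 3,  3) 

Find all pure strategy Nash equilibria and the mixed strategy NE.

Pure NE: (New, New) and (Old, Old); Mixed NE: p = 0.0968, q = 0.0968

Work:
Check pure NE:
(New, New): (31, 31) - no unilateral deviation beneficial
(Old, Old): (3, 3) - no unilateral deviation beneficial
Mixed NE: P1 plays New with p = 0.0968, P2 plays New with q = 0.0968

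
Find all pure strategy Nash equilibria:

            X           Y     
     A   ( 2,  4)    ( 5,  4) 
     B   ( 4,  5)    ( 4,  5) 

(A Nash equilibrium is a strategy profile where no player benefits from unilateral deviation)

Nash equilibrium: (A, Y), (B, X)

Work:
Best responses:
  P1 vs X: payoffs [2, 4] → best response B (payoff 4)
  P1 vs Y: payoffs [5, 4] → best response A (payoff 5)
  P2 vs A: payoffs [4, 4] → best response X/Y (payoff 4)
  P2 vs B: payoffs [5, 5] → best response X/Y (payoff 5)
Mutual best responses: (A,Y), (B,X) → Nash equilibria.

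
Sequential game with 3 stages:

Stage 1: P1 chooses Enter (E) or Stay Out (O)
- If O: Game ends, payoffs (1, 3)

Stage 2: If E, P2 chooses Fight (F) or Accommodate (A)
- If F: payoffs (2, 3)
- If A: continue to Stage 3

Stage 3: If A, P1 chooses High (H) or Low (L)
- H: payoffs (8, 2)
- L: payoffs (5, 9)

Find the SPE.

SPE: (E, F, H); Outcome (2, 3)

Work:
Stage 3: P1 chooses H (8 vs 5)
Stage 2: P2: F->3, A->2 (anticipating H). Choose F
Stage 1: P1: O->1, E->2 (anticipating F, H). Choose E
SPE path: E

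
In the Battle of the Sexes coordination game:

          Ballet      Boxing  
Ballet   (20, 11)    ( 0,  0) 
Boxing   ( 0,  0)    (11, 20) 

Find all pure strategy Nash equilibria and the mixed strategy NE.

Pure NE: (Ballet, Ballet) and (Boxing, Boxing); Mixed NE: p = 0.6452, q = 0.3548

Work:
Check pure NE:
(Ballet, Ballet): (20, 11) - no unilateral deviation beneficial
(Boxing, Boxing): (11, 20) - no unilateral deviation beneficial
Mixed NE: P1 plays Ballet with p = 0.6452, P2 plays Ballet with q = 0.3548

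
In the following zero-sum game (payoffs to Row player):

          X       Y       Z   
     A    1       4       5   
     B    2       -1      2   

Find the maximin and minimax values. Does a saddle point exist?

Maximin = 1, Minimax = 2, Saddle: False

Work:
Row minimums: [1, -1] → maximin = 1
Column maximums: [2, 4, 5] → minimax = 2
No saddle point (maximin ≠ minimax). Mixed strategy needed.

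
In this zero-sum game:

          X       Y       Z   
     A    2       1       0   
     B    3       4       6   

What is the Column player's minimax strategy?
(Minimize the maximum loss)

Column should play X, value = 3

Work:
Column player minimizes Row's maximum payoff:
Column X: max payoff to Row = 3
Column Y: max payoff to Row = 4
Column Z: max payoff to Row = 6
Minimum is 3, achieved by column X.
Minimax strategy: X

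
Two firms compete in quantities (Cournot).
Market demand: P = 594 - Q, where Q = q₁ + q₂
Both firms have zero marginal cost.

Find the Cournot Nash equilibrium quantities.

q₁* = q₂* = 198.0; P* = 198.0

Work:
Profit: π_i = P·q_i = (a - q_i - q_j)·q_i
FOC: ∂π_i/∂q_i = a - 2q_i - q_j = 0
Reaction function: q_i = (594 - q_j)/2
Symmetry: q* = 594/3 = 198.0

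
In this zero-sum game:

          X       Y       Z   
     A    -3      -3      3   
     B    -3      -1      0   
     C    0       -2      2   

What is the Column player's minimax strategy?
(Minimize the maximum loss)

Column should play Y, value = -1

Work:
Column player minimizes Row's maximum payoff:
Column X: max payoff to Row = 0
Column Y: max payoff to Row = -1
Column Z: max payoff to Row = 3
Minimum is -1, achieved by column Y.
Minimax strategy: Y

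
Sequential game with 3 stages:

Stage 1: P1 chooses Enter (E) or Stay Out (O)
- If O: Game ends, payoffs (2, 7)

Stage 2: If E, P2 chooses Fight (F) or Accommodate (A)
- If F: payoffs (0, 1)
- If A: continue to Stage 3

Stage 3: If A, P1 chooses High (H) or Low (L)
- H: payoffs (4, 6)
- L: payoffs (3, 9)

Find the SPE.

SPE: (E, A, H); Outcome (4, 6)

Work:
Stage 3: P1 chooses H (4 vs 3)
Stage 2: P2: F->1, A->6 (anticipating H). Choose A
Stage 1: P1: O->2, E->4 (anticipating A, H). Choose E
SPE path: E -> A -> H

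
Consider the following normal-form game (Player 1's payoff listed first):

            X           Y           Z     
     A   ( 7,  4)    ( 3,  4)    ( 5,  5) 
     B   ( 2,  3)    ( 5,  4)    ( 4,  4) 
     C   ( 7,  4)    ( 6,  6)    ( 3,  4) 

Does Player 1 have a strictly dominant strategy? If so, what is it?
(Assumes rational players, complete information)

No strictly dominant strategy exists for Player 1

Work:
A strategy strictly dominates another if it gives a strictly higher payoff against every opponent action. Compare each pair of P1's strategies column-by-column:
  A vs B: [7 vs 2, 3 vs 5, 5 vs 4] → A does not strictly dominate B (column Y: 3 ≤ 5)
  A vs C: [7 vs 7, 3 vs 6, 5 vs 3] → A does not strictly dominate C (column X: 7 ≤ 7)
  B vs A: [2 vs 7, 5 vs 3, 4 vs 5] → B does not strictly dominate A (column X: 2 ≤ 7)
  B vs C: [2 vs 7, 5 vs 6, 4 vs 3] → B does not strictly dominate C (column X: 2 ≤ 7)
  C vs A: [7 vs 7, 6 vs 3, 3 vs 5] → C does not strictly dominate A (column X: 7 ≤ 7)
  C vs B: [7 vs 2, 6 vs 5, 3 vs 4] → C does not strictly dominate B (column Z: 3 ≤ 4)
No single strategy strictly dominates all others → no strictly dominant strategy.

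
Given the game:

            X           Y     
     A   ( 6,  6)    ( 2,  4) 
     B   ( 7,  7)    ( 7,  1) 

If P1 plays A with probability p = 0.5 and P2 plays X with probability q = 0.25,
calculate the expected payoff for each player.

E[P1] = 5.0, E[P2] = 3.5

Work:
E[P1] = p·q·π₁(A,X) + p·(1-q)·π₁(A,Y) + (1-p)·q·π₁(B,X) + (1-p)·(1-q)·π₁(B,Y)
= 0.5·0.25·6 + 0.5·0.75·2 + 0.5·0.25·7 + 0.5·0.75·7
= 5.0

E[P2] = 3.5 (similar calculation)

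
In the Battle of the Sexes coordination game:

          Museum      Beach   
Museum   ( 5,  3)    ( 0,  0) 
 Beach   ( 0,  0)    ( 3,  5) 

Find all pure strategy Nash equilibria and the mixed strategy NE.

Pure NE: (Museum, Museum) and (Beach, Beach); Mixed NE: p = 0.625, q = 0.375

Work:
Check pure NE:
(Museum, Museum): (5, 3) - no unilateral deviation beneficial
(Beach, Beach): (3, 5) - no unilateral deviation beneficial
Mixed NE: P1 plays Museum with p = 0.625, P2 plays Museum with q = 0.375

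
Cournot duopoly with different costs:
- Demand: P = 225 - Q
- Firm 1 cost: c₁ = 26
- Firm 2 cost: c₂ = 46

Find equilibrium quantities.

q₁* = 73.0, q₂* = 53.0

Work:
Reaction: q₁ = (225 - 26 - q₂)/2
Reaction: q₂ = (225 - 46 - q₁)/2
Solve simultaneously:
q₁* = (225 - 2×26 + 46)/3 = 73.0
q₂* = (225 - 2×46 + 26)/3 = 53.0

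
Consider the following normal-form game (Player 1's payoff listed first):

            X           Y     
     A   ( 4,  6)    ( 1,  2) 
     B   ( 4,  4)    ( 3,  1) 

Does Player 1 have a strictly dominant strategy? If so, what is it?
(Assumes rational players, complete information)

No strictly dominant strategy exists for Player 1

Work:
A strategy strictly dominates another if it gives a strictly higher payoff against every opponent action. Compare each pair of P1's strategies column-by-column:
  A vs B: [4 vs 4, 1 vs 3] → A does not strictly dominate B (column X: 4 ≤ 4)
  B vs A: [4 vs 4, 3 vs 1] → B does not strictly dominate A (column X: 4 ≤ 4)
No single strategy strictly dominates all others → no strictly dominant strategy.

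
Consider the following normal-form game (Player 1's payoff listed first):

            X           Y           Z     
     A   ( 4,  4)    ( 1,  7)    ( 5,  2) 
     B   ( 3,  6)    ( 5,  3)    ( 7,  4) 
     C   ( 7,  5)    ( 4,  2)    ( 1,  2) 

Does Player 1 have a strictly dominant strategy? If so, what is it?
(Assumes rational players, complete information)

No strictly dominant strategy exists for Player 1

Work:
A strategy strictly dominates another if it gives a strictly higher payoff against every opponent action. Compare each pair of P1's strategies column-by-column:
  A vs B: [4 vs 3, 1 vs 5, 5 vs 7] → A does not strictly dominate B (column Y: 1 ≤ 5)
  A vs C: [4 vs 7, 1 vs 4, 5 vs 1] → A does not strictly dominate C (column X: 4 ≤ 7)
  B vs A: [3 vs 4, 5 vs 1, 7 vs 5] → B does not strictly dominate A (column X: 3 ≤ 4)
  B vs C: [3 vs 7, 5 vs 4, 7 vs 1] → B does not strictly dominate C (column X: 3 ≤ 7)
  C vs A: [7 vs 4, 4 vs 1, 1 vs 5] → C does not strictly dominate A (column Z: 1 ≤ 5)
  C vs B: [7 vs 3, 4 vs 5, 1 vs 7] → C does not strictly dominate B (column Y: 4 ≤ 5)
No single strategy strictly dominates all others → no strictly dominant strategy.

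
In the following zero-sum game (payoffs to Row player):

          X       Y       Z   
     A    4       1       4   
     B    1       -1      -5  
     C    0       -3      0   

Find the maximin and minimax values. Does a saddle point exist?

Maximin = 1, Minimax = 1, Saddle: True

Work:
Row minimums: [1, -5, -3] → maximin = 1
Column maximums: [4, 1, 4] → minimax = 1
Saddle point exists! Game value = 1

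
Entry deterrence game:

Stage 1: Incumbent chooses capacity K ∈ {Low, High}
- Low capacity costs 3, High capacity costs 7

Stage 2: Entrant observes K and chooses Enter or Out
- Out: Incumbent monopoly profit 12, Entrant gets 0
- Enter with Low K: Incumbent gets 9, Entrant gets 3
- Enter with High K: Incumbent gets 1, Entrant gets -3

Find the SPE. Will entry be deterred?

SPE: (Low, Enter|Low, Out|High); Entry not deterred. Incumbent net profit = 6, Entrant gets 3

Work:
After Low K: Entrant enters (3 > 0)
After High K: Entrant stays out (-3 < 0)
Incumbent: Low → 9−3=6, High → 12−7=5
Incumbent chooses Low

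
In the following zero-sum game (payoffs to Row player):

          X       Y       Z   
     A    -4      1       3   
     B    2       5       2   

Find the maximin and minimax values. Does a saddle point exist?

Maximin = 2, Minimax = 2, Saddle: True

Work:
Row minimums: [-4, 2] → maximin = 2
Column maximums: [2, 5, 3] → minimax = 2
Saddle point exists! Game value = 2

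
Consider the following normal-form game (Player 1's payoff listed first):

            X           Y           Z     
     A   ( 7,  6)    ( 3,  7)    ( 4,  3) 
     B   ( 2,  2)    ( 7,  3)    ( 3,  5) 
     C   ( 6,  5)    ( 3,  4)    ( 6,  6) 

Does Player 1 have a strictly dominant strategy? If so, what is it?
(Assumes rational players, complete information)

No strictly dominant strategy exists for Player 1

Work:
A strategy strictly dominates another if it gives a strictly higher payoff against every opponent action. Compare each pair of P1's strategies column-by-column:
  A vs B: [7 vs 2, 3 vs 7, 4 vs 3] → A does not strictly dominate B (column Y: 3 ≤ 7)
  A vs C: [7 vs 6, 3 vs 3, 4 vs 6] → A does not strictly dominate C (column Y: 3 ≤ 3)
  B vs A: [2 vs 7, 7 vs 3, 3 vs 4] → B does not strictly dominate A (column X: 2 ≤ 7)
  B vs C: [2 vs 6, 7 vs 3, 3 vs 6] → B does not strictly dominate C (column X: 2 ≤ 6)
  C vs A: [6 vs 7, 3 vs 3, 6 vs 4] → C does not strictly dominate A (column X: 6 ≤ 7)
  C vs B: [6 vs 2, 3 vs 7, 6 vs 3] → C does not strictly dominate B (column Y: 3 ≤ 7)
No single strategy strictly dominates all others → no strictly dominant strategy.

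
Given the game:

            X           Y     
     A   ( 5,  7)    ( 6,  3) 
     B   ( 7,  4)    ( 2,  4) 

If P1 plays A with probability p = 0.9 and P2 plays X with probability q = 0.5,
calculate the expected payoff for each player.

E[P1] = 5.4, E[P2] = 4.9

Work:
E[P1] = p·q·π₁(A,X) + p·(1-q)·π₁(A,Y) + (1-p)·q·π₁(B,X) + (1-p)·(1-q)·π₁(B,Y)
= 0.9·0.5·5 + 0.9·0.5·6 + 0.1·0.5·7 + 0.1·0.5·2
= 5.4

E[P2] = 4.9 (similar calculation)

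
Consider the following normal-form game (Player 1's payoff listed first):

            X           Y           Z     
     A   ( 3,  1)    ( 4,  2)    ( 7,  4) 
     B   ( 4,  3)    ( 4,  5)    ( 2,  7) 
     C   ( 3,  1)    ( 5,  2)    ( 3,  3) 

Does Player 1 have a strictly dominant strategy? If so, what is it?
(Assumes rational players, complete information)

No strictly dominant strategy exists for Player 1

Work:
A strategy strictly dominates another if it gives a strictly higher payoff against every opponent action. Compare each pair of P1's strategies column-by-column:
  A vs B: [3 vs 4, 4 vs 4, 7 vs 2] → A does not strictly dominate B (column X: 3 ≤ 4)
  A vs C: [3 vs 3, 4 vs 5, 7 vs 3] → A does not strictly dominate C (column X: 3 ≤ 3)
  B vs A: [4 vs 3, 4 vs 4, 2 vs 7] → B does not strictly dominate A (column Y: 4 ≤ 4)
  B vs C: [4 vs 3, 4 vs 5, 2 vs 3] → B does not strictly dominate C (column Y: 4 ≤ 5)
  C vs A: [3 vs 3, 5 vs 4, 3 vs 7] → C does not strictly dominate A (column X: 3 ≤ 3)
  C vs B: [3 vs 4, 5 vs 4, 3 vs 2] → C does not strictly dominate B (column X: 3 ≤ 4)
No single strategy strictly dominates all others → no strictly dominant strategy.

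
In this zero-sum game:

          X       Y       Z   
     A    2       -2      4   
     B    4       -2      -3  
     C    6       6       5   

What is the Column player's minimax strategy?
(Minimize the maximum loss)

Column should play Z, value = 5

Work:
Column player minimizes Row's maximum payoff:
Column X: max payoff to Row = 6
Column Y: max payoff to Row = 6
Column Z: max payoff to Row = 5
Minimum is 5, achieved by column Z.
Minimax strategy: Z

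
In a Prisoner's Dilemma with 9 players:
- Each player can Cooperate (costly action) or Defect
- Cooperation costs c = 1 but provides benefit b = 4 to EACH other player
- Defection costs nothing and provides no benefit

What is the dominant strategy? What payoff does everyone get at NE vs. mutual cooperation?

Dominant: Defect; NE payoff = 0; Coop payoff = 31

Work:
Defect dominates (saves cost c = 1, benefit to others is external)
NE: All defect → everyone gets 0
If all cooperate: each receives (8)×4 - 1 = 31
Social dilemma: 31 > 0 but NE gives 0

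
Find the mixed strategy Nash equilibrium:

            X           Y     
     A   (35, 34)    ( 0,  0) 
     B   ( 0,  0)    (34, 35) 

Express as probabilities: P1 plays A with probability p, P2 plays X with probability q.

p = 0.5072, q = 0.4928

Work:
Find probabilities that make opponent indifferent:
P2 chooses q to make P1 indifferent between A and B
P1 chooses p to make P2 indifferent between X and Y
Mixed NE: P1 plays (A: 0.5072, B: 0.4928), P2 plays (X: 0.4928, Y: 0.5072)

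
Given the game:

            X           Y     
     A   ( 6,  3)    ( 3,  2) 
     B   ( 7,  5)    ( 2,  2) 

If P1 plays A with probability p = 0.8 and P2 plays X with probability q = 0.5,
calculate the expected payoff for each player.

E[P1] = 4.5, E[P2] = 2.7

Work:
E[P1] = p·q·π₁(A,X) + p·(1-q)·π₁(A,Y) + (1-p)·q·π₁(B,X) + (1-p)·(1-q)·π₁(B,Y)
= 0.8·0.5·6 + 0.8·0.5·3 + 0.2·0.5·7 + 0.2·0.5·2
= 4.5

E[P2] = 2.7 (similar calculation)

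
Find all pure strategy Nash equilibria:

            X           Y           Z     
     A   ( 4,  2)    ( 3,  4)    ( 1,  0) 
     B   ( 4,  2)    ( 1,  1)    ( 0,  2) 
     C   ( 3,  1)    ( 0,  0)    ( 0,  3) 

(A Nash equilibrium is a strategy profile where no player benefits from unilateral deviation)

Nash equilibrium: (A, Y), (B, X)

Work:
Best responses:
  P1 vs X: payoffs [4, 4, 3] → best response A/B (payoff 4)
  P1 vs Y: payoffs [3, 1, 0] → best response A (payoff 3)
  P1 vs Z: payoffs [1, 0, 0] → best response A (payoff 1)
  P2 vs A: payoffs [2, 4, 0] → best response Y (payoff 4)
  P2 vs B: payoffs [2, 1, 2] → best response X/Z (payoff 2)
  P2 vs C: payoffs [1, 0, 3] → best response Z (payoff 3)
Mutual best responses: (A,Y), (B,X) → Nash equilibria.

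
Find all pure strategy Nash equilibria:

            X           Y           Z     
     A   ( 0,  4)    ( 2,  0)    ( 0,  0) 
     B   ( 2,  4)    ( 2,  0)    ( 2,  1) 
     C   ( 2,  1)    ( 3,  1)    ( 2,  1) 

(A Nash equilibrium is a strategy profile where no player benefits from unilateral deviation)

Nash equilibrium: (B, X), (C, X), (C, Y), (C, Z)

Work:
Best responses:
  P1 vs X: payoffs [0, 2, 2] → best response B/C (payoff 2)
  P1 vs Y: payoffs [2, 2, 3] → best response C (payoff 3)
  P1 vs Z: payoffs [0, 2, 2] → best response B/C (payoff 2)
  P2 vs A: payoffs [4, 0, 0] → best response X (payoff 4)
  P2 vs B: payoffs [4, 0, 1] → best response X (payoff 4)
  P2 vs C: payoffs [1, 1, 1] → best response X/Y/Z (payoff 1)
Mutual best responses: (B,X), (C,X), (C,Y), (C,Z) → Nash equilibria.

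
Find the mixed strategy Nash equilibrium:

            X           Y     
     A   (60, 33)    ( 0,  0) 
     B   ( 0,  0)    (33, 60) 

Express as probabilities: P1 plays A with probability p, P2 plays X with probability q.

p = 0.6452, q = 0.3548

Work:
Find probabilities that make opponent indifferent:
P2 chooses q to make P1 indifferent between A and B
P1 chooses p to make P2 indifferent between X and Y
Mixed NE: P1 plays (A: 0.6452, B: 0.3548), P2 plays (X: 0.3548, Y: 0.6452)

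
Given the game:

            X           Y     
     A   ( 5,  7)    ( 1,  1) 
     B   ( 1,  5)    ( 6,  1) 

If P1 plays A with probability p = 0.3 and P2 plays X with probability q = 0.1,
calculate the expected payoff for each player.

E[P1] = 4.27, E[P2] = 1.46

Work:
E[P1] = p·q·π₁(A,X) + p·(1-q)·π₁(A,Y) + (1-p)·q·π₁(B,X) + (1-p)·(1-q)·π₁(B,Y)
= 0.3·0.1·5 + 0.3·0.9·1 + 0.7·0.1·1 + 0.7·0.9·6
= 4.27

E[P2] = 1.46 (similar calculation)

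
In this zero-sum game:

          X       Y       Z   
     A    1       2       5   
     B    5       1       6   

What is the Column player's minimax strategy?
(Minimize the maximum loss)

Column should play Y, value = 2

Work:
Column player minimizes Row's maximum payoff:
Column X: max payoff to Row = 5
Column Y: max payoff to Row = 2
Column Z: max payoff to Row = 6
Minimum is 2, achieved by column Y.
Minimax strategy: Y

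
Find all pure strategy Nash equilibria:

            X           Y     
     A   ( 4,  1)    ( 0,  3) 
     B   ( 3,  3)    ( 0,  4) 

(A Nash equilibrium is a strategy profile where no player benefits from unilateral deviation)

Nash equilibrium: (A, Y), (B, Y)

Work:
Best responses:
  P1 vs X: payoffs [4, 3] → best response A (payoff 4)
  P1 vs Y: payoffs [0, 0] → best response A/B (payoff 0)
  P2 vs A: payoffs [1, 3] → best response Y (payoff 3)
  P2 vs B: payoffs [3, 4] → best response Y (payoff 4)
Mutual best responses: (A,Y), (B,Y) → Nash equilibria.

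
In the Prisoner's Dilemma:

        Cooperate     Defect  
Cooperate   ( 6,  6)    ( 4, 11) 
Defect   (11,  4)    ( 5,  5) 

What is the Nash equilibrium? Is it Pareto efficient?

(Defect, Defect) is NE; not Pareto efficient

Work:
Defect dominates Cooperate for both players:
If P2 cooperates: Defect (11) > Cooperate (6)
If P2 defects: Defect (5) > Cooperate (4)
NE: (Defect, Defect) with payoff (5, 5)
But (Cooperate, Cooperate) = (6, 6) Pareto dominates (5, 5)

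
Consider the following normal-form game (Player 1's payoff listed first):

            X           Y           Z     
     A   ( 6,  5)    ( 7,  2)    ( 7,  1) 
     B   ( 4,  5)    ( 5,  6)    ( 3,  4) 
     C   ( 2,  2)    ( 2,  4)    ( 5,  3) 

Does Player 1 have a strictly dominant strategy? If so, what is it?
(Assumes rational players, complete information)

Yes, Player 1's strictly dominant strategy is A

Work:
A strategy strictly dominates another if it gives a strictly higher payoff against every opponent action. Compare each pair of P1's strategies column-by-column:
  A vs B: [6 vs 4, 7 vs 5, 7 vs 3] → A strictly dominates B
  A vs C: [6 vs 2, 7 vs 2, 7 vs 5] → A strictly dominates C
  B vs A: [4 vs 6, 5 vs 7, 3 vs 7] → B does not strictly dominate A (column X: 4 ≤ 6)
  B vs C: [4 vs 2, 5 vs 2, 3 vs 5] → B does not strictly dominate C (column Z: 3 ≤ 5)
  C vs A: [2 vs 6, 2 vs 7, 5 vs 7] → C does not strictly dominate A (column X: 2 ≤ 6)
  C vs B: [2 vs 4, 2 vs 5, 5 vs 3] → C does not strictly dominate B (column X: 2 ≤ 4)
A strictly dominates every other strategy → strictly dominant.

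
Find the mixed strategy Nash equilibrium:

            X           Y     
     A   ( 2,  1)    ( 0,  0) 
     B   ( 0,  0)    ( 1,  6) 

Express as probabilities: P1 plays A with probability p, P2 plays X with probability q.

p = 0.8571, q = 0.3333

Work:
Find probabilities that make opponent indifferent:
P2 chooses q to make P1 indifferent between A and B
P1 chooses p to make P2 indifferent between X and Y
Mixed NE: P1 plays (A: 0.8571, B: 0.1429), P2 plays (X: 0.3333, Y: 0.6667)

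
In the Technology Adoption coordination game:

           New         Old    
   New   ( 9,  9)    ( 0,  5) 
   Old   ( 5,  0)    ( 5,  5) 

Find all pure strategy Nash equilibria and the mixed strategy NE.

Pure NE: (New, New) and (Old, Old); Mixed NE: p = 0.5556, q = 0.5556

Work:
Check pure NE:
(New, New): (9, 9) - no unilateral deviation beneficial
(Old, Old): (5, 5) - no unilateral deviation beneficial
Mixed NE: P1 plays New with p = 0.5556, P2 plays New with q = 0.5556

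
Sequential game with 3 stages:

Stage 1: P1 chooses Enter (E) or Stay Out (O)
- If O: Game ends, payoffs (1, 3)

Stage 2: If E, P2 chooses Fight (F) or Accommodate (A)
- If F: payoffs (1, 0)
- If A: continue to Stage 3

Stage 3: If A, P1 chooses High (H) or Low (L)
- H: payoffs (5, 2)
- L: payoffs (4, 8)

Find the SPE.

SPE: (E, A, H); Outcome (5, 2)

Work:
Stage 3: P1 chooses H (5 vs 4)
Stage 2: P2: F->0, A->2 (anticipating H). Choose A
Stage 1: P1: O->1, E->5 (anticipating A, H). Choose E
SPE path: E -> A -> H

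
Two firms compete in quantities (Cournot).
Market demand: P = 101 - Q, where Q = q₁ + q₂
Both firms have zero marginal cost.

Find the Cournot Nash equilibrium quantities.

q₁* = q₂* = 33.67; P* = 33.67

Work:
Profit: π_i = P·q_i = (a - q_i - q_j)·q_i
FOC: ∂π_i/∂q_i = a - 2q_i - q_j = 0
Reaction function: q_i = (101 - q_j)/2
Symmetry: q* = 101/3 = 33.67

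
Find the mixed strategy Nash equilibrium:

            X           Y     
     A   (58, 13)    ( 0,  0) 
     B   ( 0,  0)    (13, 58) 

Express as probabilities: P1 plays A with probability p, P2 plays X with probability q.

p = 0.8169, q = 0.1831

Work:
Find probabilities that make opponent indifferent:
P2 chooses q to make P1 indifferent between A and B
P1 chooses p to make P2 indifferent between X and Y
Mixed NE: P1 plays (A: 0.8169, B: 0.1831), P2 plays (X: 0.1831, Y: 0.8169)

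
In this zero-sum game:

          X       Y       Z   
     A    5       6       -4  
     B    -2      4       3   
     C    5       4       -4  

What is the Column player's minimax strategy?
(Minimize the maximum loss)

Column should play Z, value = 3

Work:
Column player minimizes Row's maximum payoff:
Column X: max payoff to Row = 5
Column Y: max payoff to Row = 6
Column Z: max payoff to Row = 3
Minimum is 3, achieved by column Z.
Minimax strategy: Z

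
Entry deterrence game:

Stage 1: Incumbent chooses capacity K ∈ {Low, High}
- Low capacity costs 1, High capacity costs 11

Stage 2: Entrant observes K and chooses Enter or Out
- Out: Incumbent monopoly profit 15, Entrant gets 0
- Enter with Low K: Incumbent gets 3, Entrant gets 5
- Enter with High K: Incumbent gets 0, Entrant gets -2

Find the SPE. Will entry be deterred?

SPE: (High, Enter|Low, Out|High); Entry deterred. Incumbent net profit = 4

Work:
After Low K: Entrant enters (5 > 0)
After High K: Entrant stays out (-2 < 0)
Incumbent: Low → 3−1=2, High → 15−11=4
Incumbent chooses High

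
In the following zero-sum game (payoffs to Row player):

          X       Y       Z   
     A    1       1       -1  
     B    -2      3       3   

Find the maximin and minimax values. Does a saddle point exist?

Maximin = -1, Minimax = 1, Saddle: False

Work:
Row minimums: [-1, -2] → maximin = -1
Column maximums: [1, 3, 3] → minimax = 1
No saddle point (maximin ≠ minimax). Mixed strategy needed.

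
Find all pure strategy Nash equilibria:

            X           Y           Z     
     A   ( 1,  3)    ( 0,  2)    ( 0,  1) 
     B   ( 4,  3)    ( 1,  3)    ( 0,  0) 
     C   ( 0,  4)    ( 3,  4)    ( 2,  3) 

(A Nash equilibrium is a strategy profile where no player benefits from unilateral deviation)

Nash equilibrium: (B, X), (C, Y)

Work:
Best responses:
  P1 vs X: payoffs [1, 4, 0] → best response B (payoff 4)
  P1 vs Y: payoffs [0, 1, 3] → best response C (payoff 3)
  P1 vs Z: payoffs [0, 0, 2] → best response C (payoff 2)
  P2 vs A: payoffs [3, 2, 1] → best response X (payoff 3)
  P2 vs B: payoffs [3, 3, 0] → best response X/Y (payoff 3)
  P2 vs C: payoffs [4, 4, 3] → best response X/Y (payoff 4)
Mutual best responses: (B,X), (C,Y) → Nash equilibria.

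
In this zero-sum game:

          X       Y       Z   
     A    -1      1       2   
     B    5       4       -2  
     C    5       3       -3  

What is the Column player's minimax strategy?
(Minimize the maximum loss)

Column should play Z, value = 2

Work:
Column player minimizes Row's maximum payoff:
Column X: max payoff to Row = 5
Column Y: max payoff to Row = 4
Column Z: max payoff to Row = 2
Minimum is 2, achieved by column Z.
Minimax strategy: Z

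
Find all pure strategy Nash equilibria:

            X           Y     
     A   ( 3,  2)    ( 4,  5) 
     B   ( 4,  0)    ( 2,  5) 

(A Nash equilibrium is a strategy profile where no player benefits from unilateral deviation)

Nash equilibrium: (A, Y)

Work:
Best responses:
  P1 vs X: payoffs [3, 4] → best response B (payoff 4)
  P1 vs Y: payoffs [4, 2] → best response A (payoff 4)
  P2 vs A: payoffs [2, 5] → best response Y (payoff 5)
  P2 vs B: payoffs [0, 5] → best response Y (payoff 5)
Mutual best responses: (A,Y) → Nash equilibria.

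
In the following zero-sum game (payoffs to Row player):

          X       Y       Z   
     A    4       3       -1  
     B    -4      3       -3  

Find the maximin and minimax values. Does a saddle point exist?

Maximin = -1, Minimax = -1, Saddle: True

Work:
Row minimums: [-1, -4] → maximin = -1
Column maximums: [4, 3, -1] → minimax = -1
Saddle point exists! Game value = -1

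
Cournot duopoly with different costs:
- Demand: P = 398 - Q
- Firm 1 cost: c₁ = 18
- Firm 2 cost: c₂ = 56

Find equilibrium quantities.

q₁* = 139.33, q₂* = 101.33

Work:
Reaction: q₁ = (398 - 18 - q₂)/2
Reaction: q₂ = (398 - 56 - q₁)/2
Solve simultaneously:
q₁* = (398 - 2×18 + 56)/3 = 139.33
q₂* = (398 - 2×56 + 18)/3 = 101.33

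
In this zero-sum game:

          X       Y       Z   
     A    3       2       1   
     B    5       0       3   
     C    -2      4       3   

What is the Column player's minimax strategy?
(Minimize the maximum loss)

Column should play Z, value = 3

Work:
Column player minimizes Row's maximum payoff:
Column X: max payoff to Row = 5
Column Y: max payoff to Row = 4
Column Z: max payoff to Row = 3
Minimum is 3, achieved by column Z.
Minimax strategy: Z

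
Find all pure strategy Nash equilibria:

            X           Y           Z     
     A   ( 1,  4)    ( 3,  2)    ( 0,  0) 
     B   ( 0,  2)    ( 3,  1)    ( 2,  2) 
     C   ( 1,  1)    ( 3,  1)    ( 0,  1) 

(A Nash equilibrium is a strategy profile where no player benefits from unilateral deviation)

Nash equilibrium: (A, X), (B, Z), (C, X), (C, Y)

Work:
Best responses:
  P1 vs X: payoffs [1, 0, 1] → best response A/C (payoff 1)
  P1 vs Y: payoffs [3, 3, 3] → best response A/B/C (payoff 3)
  P1 vs Z: payoffs [0, 2, 0] → best response B (payoff 2)
  P2 vs A: payoffs [4, 2, 0] → best response X (payoff 4)
  P2 vs B: payoffs [2, 1, 2] → best response X/Z (payoff 2)
  P2 vs C: payoffs [1, 1, 1] → best response X/Y/Z (payoff 1)
Mutual best responses: (A,X), (B,Z), (C,X), (C,Y) → Nash equilibria.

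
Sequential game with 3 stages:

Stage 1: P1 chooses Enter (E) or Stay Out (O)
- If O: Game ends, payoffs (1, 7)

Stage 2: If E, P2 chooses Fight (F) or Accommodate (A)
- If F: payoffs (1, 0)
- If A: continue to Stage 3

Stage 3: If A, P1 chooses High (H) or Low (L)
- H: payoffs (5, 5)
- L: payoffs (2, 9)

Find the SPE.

SPE: (E, A, H); Outcome (5, 5)

Work:
Stage 3: P1 chooses H (5 vs 2)
Stage 2: P2: F->0, A->5 (anticipating H). Choose A
Stage 1: P1: O->1, E->5 (anticipating A, H). Choose E
SPE path: E -> A -> H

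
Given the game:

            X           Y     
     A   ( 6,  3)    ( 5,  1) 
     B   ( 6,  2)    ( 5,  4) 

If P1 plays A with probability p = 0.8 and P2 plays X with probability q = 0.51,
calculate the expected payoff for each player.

E[P1] = 5.51, E[P2] = 2.212

Work:
E[P1] = p·q·π₁(A,X) + p·(1-q)·π₁(A,Y) + (1-p)·q·π₁(B,X) + (1-p)·(1-q)·π₁(B,Y)
= 0.8·0.51·6 + 0.8·0.49·5 + 0.2·0.51·6 + 0.2·0.49·5
= 5.51

E[P2] = 2.212 (similar calculation)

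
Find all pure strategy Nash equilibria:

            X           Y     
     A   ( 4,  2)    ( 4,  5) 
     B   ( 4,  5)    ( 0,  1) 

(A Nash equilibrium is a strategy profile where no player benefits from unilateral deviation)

Nash equilibrium: (A, Y), (B, X)

Work:
Best responses:
  P1 vs X: payoffs [4, 4] → best response A/B (payoff 4)
  P1 vs Y: payoffs [4, 0] → best response A (payoff 4)
  P2 vs A: payoffs [2, 5] → best response Y (payoff 5)
  P2 vs B: payoffs [5, 1] → best response X (payoff 5)
Mutual best responses: (A,Y), (B,X) → Nash equilibria.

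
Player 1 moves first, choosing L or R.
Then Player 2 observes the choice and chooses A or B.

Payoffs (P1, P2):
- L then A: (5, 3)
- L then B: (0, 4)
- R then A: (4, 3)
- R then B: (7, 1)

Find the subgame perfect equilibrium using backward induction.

P1 plays R, P2 plays B after L and A after R; Payoff (4, 3)

Work:
Backward induction:
After L: P2 chooses B → P1 gets 0
After R: P2 chooses A → P1 gets 4
P1 chooses R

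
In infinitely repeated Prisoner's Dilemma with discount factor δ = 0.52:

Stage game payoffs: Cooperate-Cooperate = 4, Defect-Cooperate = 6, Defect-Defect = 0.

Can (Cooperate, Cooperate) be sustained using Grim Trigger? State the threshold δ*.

δ* = 0.3333; since δ = 0.52 ≥ 0.3333, cooperation can be sustained

Work:
For Grim Trigger:
Cooperate forever: 4/(1-δ)
Defect then punished: 6 + 0·δ/(1-δ)
Need: 4/(1-δ) ≥ 6 + 0·δ/(1-δ)
Solving: δ ≥ (T-R)/(T-P) = (6-4)/(6-0) = 0.3333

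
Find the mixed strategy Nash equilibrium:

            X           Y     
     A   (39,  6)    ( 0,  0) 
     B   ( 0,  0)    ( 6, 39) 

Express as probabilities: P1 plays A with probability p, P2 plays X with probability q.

p = 0.8667, q = 0.1333

Work:
Find probabilities that make opponent indifferent:
P2 chooses q to make P1 indifferent between A and B
P1 chooses p to make P2 indifferent between X and Y
Mixed NE: P1 plays (A: 0.8667, B: 0.1333), P2 plays (X: 0.1333, Y: 0.8667)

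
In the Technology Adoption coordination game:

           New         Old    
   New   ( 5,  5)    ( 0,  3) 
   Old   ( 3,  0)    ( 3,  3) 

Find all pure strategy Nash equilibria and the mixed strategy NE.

Pure NE: (New, New) and (Old, Old); Mixed NE: p = 0.6, q = 0.6

Work:
Check pure NE:
(New, New): (5, 5) - no unilateral deviation beneficial
(Old, Old): (3, 3) - no unilateral deviation beneficial
Mixed NE: P1 plays New with p = 0.6, P2 plays New with q = 0.6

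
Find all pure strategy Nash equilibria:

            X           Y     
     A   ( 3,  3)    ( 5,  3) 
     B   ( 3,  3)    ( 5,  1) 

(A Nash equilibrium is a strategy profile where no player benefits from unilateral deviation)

Nash equilibrium: (A, X), (A, Y), (B, X)

Work:
Best responses:
  P1 vs X: payoffs [3, 3] → best response A/B (payoff 3)
  P1 vs Y: payoffs [5, 5] → best response A/B (payoff 5)
  P2 vs A: payoffs [3, 3] → best response X/Y (payoff 3)
  P2 vs B: payoffs [3, 1] → best response X (payoff 3)
Mutual best responses: (A,X), (A,Y), (B,X) → Nash equilibria.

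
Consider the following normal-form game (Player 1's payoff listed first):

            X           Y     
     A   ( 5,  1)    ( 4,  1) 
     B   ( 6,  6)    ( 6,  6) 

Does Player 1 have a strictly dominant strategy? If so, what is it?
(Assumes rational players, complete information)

Yes, Player 1's strictly dominant strategy is B

Work:
A strategy strictly dominates another if it gives a strictly higher payoff against every opponent action. Compare each pair of P1's strategies column-by-column:
  A vs B: [5 vs 6, 4 vs 6] → A does not strictly dominate B (column X: 5 ≤ 6)
  B vs A: [6 vs 5, 6 vs 4] → B strictly dominates A
B strictly dominates every other strategy → strictly dominant.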